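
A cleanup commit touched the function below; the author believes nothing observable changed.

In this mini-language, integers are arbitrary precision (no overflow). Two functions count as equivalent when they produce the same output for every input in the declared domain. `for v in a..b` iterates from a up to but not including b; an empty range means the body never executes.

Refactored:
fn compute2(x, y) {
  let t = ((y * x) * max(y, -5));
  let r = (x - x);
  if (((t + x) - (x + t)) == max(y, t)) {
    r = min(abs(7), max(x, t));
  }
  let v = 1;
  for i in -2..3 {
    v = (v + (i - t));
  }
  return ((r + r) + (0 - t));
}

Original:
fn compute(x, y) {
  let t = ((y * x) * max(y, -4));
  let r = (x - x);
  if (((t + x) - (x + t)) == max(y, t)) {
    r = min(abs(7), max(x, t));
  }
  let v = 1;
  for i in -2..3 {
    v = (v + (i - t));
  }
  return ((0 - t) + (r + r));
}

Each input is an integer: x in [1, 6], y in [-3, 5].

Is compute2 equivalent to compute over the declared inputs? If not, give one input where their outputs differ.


Equivalent. Although `-4` became `-5`, no input in the stated domain can expose it.
Checked all 54 inputs in the declared domain: the outputs agree on every one.
One worked example (x=3, y=-3) — compute: t becomes 27; next r becomes 0; next (((t + x) - (x + t)) == max(y, t)) evaluates to false; next v becomes 1; next at i=-2:; next v becomes -28; next at i=-1:; next v becomes -56; next at i=0:; next v becomes -83; next at i=1:; next v becomes -109; next at i=2:; next v becomes -134; next final value -27; compute2: t becomes 27; next r becomes 0; next (((t + x) - (x + t)) == max(y, t)) evaluates to false; next v becomes 1; next at i=-2:; next v becomes -28; next at i=-1:; next v becomes -56; next at i=0:; next v becomes -83; next at i=1:; next v becomes -109; next at i=2:; next v becomes -134; next final value -27; agreement on -27.
verdict: equivalent


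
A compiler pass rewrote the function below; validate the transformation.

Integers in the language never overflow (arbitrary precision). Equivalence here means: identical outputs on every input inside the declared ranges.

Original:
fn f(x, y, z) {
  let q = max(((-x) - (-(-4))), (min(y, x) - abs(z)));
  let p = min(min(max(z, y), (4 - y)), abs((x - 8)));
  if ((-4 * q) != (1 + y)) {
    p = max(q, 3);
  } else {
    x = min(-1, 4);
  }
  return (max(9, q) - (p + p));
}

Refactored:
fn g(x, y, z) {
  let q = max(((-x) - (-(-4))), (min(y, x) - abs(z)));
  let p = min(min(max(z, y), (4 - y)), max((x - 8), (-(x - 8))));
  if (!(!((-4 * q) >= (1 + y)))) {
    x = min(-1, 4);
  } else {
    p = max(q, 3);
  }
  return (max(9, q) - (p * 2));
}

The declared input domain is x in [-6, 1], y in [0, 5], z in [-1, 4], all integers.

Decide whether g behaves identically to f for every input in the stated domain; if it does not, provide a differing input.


Run the pair on x=-3, y=0, z=-1.
f: q=-1, then p=0, then ((-4 * q) != (1 + y)) is true, then p=3, then returns 3
g: q=-1, then p=0, then (!(!((-4 * q) >= (1 + y)))) is true, then x=-1, then returns 9
3 and 9 differ, so these are not the same function on this domain.
verdict: not equivalent; witness: x=-3, y=0, z=-1


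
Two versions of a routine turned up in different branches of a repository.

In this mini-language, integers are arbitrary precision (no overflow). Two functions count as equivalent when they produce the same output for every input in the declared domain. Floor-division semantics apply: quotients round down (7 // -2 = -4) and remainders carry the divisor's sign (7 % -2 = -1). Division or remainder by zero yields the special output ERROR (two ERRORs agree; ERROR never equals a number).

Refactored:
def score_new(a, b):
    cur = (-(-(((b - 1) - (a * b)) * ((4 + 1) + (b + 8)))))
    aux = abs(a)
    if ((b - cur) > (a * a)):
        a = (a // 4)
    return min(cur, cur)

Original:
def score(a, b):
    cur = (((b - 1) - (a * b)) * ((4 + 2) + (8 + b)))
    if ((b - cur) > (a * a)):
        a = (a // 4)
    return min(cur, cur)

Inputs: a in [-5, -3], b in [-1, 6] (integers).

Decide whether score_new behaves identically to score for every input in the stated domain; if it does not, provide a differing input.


There is a counterexample at a=-5, b=-1: -91 on one side, -84 on the other.
score: cur becomes -91; next ((b - cur) > (a * a)) evaluates to true; next a becomes -2; next final value -91
score_new: cur becomes -84; next aux becomes 5; next ((b - cur) > (a * a)) evaluates to true; next a becomes -2; next final value -84
verdict: not equivalent; witness: a=-5, b=-1


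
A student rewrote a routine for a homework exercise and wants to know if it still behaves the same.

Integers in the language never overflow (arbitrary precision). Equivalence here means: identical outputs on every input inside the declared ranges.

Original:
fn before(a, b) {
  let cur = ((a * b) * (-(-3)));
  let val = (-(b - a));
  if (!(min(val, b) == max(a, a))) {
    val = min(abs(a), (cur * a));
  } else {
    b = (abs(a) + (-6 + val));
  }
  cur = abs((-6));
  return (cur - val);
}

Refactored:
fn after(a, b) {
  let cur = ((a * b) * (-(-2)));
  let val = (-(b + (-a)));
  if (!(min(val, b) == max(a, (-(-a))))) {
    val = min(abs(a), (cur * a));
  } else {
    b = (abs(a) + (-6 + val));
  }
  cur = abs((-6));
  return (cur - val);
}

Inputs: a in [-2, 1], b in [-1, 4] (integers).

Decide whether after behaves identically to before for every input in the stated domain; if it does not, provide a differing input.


Try a=-2, b=-1.
before: cur=6, then val=-1, then (!(min(val, b) == max(a, a))) is true, then val=-12, then cur=6, then returns 18
after: cur=4, then val=-1, then (!(min(val, b) == max(a, (-(-a))))) is true, then val=-8, then cur=6, then returns 14
18 and 14 differ, so these are not the same function on this domain.
verdict: not equivalent; witness: a=-2, b=-1


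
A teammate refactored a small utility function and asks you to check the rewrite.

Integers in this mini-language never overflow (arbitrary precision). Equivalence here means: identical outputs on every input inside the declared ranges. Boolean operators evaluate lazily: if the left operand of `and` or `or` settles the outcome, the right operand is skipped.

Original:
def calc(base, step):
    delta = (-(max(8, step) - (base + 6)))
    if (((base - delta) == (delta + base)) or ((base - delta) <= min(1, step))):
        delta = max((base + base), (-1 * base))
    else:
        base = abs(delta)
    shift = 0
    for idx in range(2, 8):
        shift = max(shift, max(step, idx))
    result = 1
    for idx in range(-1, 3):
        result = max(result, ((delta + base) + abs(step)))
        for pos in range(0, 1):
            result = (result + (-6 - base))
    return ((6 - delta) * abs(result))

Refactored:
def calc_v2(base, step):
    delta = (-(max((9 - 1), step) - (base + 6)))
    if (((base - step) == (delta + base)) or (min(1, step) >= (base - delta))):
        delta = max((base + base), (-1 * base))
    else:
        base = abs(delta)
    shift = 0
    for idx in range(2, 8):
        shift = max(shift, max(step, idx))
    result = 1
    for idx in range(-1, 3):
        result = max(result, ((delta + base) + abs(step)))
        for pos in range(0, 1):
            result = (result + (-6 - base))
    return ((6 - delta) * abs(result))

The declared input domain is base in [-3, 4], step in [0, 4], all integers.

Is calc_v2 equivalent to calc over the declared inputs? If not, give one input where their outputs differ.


These are not equivalent — on base=-2, step=4 the outputs split (60 vs 0).
calc: delta := -4 | (((base - delta) == (delta + base)) or ((base - delta) <= min(1, step))): false | base := 4 | shift := 0 | iter idx=2: | shift := 4 | iter idx=3: | shift := 4 | iter idx=4: | shift := 4 | iter idx=5: | shift := 5 | iter idx=6: | shift := 6 | iter idx=7: | shift := 7 | result := 1 | iter idx=-1: | result := 4 | iter pos=0: | result := -6 | iter idx=0: | result := 4 | iter pos=0: | result := -6 | iter idx=1: | result := 4 | iter pos=0: | result := -6 | iter idx=2: | result := 4 | iter pos=0: | result := -6 | result 60
calc_v2: delta := -4 | (((base - step) == (delta + base)) or (min(1, step) >= (base - delta))): true | delta := 2 | shift := 0 | iter idx=2: | shift := 4 | iter idx=3: | shift := 4 | iter idx=4: | shift := 4 | iter idx=5: | shift := 5 | iter idx=6: | shift := 6 | iter idx=7: | shift := 7 | result := 1 | iter idx=-1: | result := 4 | iter pos=0: | result := 0 | iter idx=0: | result := 4 | iter pos=0: | result := 0 | iter idx=1: | result := 4 | iter pos=0: | result := 0 | iter idx=2: | result := 4 | iter pos=0: | result := 0 | result 0
verdict: not equivalent; witness: base=-2, step=4


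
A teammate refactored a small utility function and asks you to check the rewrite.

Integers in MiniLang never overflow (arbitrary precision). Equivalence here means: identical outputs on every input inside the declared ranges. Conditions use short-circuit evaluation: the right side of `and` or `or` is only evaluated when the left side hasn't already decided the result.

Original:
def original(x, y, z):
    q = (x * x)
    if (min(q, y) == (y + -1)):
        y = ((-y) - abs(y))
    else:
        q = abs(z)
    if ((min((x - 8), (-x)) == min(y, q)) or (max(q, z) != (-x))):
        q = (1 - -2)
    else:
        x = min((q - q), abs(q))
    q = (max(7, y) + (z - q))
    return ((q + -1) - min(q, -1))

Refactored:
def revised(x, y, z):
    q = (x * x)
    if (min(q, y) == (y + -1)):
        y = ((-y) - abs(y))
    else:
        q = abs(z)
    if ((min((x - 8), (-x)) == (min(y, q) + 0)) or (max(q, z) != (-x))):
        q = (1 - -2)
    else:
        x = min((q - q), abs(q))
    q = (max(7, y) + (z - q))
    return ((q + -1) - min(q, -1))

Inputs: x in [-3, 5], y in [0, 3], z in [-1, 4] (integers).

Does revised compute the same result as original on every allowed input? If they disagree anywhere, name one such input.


The two versions differ — the changes include arithmetic usage differs, and constant usage differs.
Tracing x=4, y=2, z=3: original: q = 16; (min(q, y) == (y + -1)) -> false; q = 3; ((min((x - 8), (-x)) == min(y, q)) or (max(q, z) != (-x))) -> true; q = 3; q = 7; return 7 | revised: q = 16; (min(q, y) == (y + -1)) -> false; q = 3; ((min((x - 8), (-x)) == (min(y, q) + 0)) or (max(q, z) != (-x))) -> true; q = 3; q = 7; return 7 — matching result 7.
Every one of the 216 inputs gives matching results.
verdict: equivalent


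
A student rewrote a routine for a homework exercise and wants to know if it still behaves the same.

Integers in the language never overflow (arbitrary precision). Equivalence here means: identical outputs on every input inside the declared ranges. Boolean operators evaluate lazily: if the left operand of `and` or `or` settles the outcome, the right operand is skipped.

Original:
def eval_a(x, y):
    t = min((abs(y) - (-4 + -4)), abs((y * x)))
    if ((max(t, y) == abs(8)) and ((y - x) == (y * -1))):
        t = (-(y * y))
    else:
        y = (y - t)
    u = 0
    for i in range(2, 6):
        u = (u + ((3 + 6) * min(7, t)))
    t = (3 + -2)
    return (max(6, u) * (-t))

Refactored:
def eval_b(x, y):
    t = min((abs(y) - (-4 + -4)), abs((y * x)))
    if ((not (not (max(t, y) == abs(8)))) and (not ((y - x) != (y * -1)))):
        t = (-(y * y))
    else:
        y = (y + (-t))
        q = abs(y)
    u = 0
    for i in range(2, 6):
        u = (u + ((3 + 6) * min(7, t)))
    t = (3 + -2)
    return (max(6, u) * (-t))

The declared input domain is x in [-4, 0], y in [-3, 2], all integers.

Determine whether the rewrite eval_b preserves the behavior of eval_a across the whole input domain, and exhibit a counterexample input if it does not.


Equivalent — the differences include statement counts differ, local variable names differ, comparison usage differs, boolean connective usage differs, min/max/abs usage differs, arithmetic usage differs, yet no declared input distinguishes the two.
Tracing x=0, y=2: eval_a: t becomes 0; next ((max(t, y) == abs(8)) and ((y - x) == (y * -1))) evaluates to false; next y becomes 2; next u becomes 0; next at i=2:; next u becomes 0; next at i=3:; next u becomes 0; next at i=4:; next u becomes 0; next at i=5:; next u becomes 0; next t becomes 1; next final value -6 | eval_b: t becomes 0; next ((not (not (max(t, y) == abs(8)))) and (not ((y - x) != (y * -1)))) evaluates to false; next y becomes 2; next q becomes 2; next u becomes 0; next at i=2:; next u becomes 0; next at i=3:; next u becomes 0; next at i=4:; next u becomes 0; next at i=5:; next u becomes 0; next t becomes 1; next final value -6 — matching result -6.
Every one of the 30 inputs gives matching results.
verdict: equivalent


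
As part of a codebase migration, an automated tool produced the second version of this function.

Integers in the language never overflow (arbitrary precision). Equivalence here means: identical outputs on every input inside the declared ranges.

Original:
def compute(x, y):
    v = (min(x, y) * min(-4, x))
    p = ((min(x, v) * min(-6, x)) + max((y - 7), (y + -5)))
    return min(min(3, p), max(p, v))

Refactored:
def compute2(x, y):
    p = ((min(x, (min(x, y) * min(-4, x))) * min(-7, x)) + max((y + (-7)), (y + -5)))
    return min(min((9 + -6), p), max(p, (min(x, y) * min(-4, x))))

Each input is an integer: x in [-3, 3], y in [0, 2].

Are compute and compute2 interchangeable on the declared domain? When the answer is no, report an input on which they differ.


There is a counterexample at x=-1, y=0: 1 on one side, 2 on the other.
compute: v := 4 | p := 1 | result 1
compute2: p := 2 | result 2
verdict: not equivalent; witness: x=-1, y=0


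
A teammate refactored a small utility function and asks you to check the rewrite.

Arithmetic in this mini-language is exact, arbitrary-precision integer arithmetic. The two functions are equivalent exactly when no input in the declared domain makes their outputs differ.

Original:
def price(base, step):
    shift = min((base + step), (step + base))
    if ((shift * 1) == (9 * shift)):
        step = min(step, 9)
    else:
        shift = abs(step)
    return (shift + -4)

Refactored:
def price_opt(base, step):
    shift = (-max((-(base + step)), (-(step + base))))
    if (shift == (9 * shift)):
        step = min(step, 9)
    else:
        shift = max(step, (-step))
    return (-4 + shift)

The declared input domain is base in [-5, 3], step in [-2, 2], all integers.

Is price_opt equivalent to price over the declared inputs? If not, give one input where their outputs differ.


Comparing the listings, the differences include: arithmetic usage differs; also min/max/abs usage differs; also constant usage differs.
As a probe, take base=2, step=1: price runs shift := 3 | ((shift * 1) == (9 * shift)): false | shift := 1 | result -3; price_opt runs shift := 3 | (shift == (9 * shift)): false | shift := 1 | result -3; both end at -3.
An exhaustive pass over the 45 declared inputs shows identical outputs.
verdict: equivalent


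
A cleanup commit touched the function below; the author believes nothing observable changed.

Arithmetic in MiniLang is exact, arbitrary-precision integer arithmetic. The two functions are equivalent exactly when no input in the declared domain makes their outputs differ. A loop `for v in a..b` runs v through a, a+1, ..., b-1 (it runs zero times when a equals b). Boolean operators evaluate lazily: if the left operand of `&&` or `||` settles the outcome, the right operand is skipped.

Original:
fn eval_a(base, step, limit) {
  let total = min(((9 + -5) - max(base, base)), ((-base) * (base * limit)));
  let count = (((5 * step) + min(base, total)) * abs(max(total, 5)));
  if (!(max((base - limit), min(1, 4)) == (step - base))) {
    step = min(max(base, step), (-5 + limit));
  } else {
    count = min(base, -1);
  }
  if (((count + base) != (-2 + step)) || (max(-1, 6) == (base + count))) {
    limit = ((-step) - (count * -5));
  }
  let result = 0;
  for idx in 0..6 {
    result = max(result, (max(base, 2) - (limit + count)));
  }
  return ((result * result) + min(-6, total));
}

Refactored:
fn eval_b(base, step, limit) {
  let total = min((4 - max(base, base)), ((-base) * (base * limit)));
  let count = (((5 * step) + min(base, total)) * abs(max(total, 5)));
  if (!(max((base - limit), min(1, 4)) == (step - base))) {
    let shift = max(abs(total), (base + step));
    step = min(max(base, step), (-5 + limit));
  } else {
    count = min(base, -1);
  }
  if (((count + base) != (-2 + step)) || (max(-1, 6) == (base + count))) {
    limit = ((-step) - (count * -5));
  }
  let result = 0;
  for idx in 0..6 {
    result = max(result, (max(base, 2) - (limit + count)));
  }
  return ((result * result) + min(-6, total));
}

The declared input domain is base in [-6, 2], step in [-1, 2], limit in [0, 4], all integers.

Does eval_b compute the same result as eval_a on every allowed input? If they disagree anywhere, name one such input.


Among the additions is an assignment to `shift` whose value nothing reads, and its value is discarded.
As a probe, take base=2, step=0, limit=2: eval_a runs total := -8 | count := -40 | (!(max((base - limit), min(1, 4)) == (step - base))): true | step := -3 | (((count + base) != (-2 + step)) || (max(-1, 6) == (base + count))): true | limit := -197 | result := 0 | iter idx=0: | result := 239 | iter idx=1: | result := 239 | iter idx=2: | result := 239 | iter idx=3: | result := 239 | iter idx=4: | result := 239 | iter idx=5: | result := 239 | result 57113; eval_b runs total := -8 | count := -40 | (!(max((base - limit), min(1, 4)) == (step - base))): true | shift := 8 | step := -3 | (((count + base) != (-2 + step)) || (max(-1, 6) == (base + count))): true | limit := -197 | result := 0 | iter idx=0: | result := 239 | iter idx=1: | result := 239 | iter idx=2: | result := 239 | iter idx=3: | result := 239 | iter idx=4: | result := 239 | iter idx=5: | result := 239 | result 57113; both end at 57113.
An exhaustive pass over the 180 declared inputs shows identical outputs.
verdict: equivalent


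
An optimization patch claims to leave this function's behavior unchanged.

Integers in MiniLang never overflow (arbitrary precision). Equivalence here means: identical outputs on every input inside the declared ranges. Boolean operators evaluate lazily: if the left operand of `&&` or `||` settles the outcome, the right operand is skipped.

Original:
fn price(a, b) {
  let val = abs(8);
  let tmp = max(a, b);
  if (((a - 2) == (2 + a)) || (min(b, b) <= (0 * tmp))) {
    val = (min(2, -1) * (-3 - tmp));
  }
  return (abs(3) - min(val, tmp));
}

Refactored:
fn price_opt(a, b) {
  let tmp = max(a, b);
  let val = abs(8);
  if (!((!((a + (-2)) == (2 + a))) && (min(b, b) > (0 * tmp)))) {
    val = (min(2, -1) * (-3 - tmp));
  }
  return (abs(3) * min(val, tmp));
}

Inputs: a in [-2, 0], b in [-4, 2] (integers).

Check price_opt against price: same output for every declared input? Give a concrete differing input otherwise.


Input a=-2, b=-4: 5 from price versus -6 from price_opt.
verdict: not equivalent; witness: a=-2, b=-4


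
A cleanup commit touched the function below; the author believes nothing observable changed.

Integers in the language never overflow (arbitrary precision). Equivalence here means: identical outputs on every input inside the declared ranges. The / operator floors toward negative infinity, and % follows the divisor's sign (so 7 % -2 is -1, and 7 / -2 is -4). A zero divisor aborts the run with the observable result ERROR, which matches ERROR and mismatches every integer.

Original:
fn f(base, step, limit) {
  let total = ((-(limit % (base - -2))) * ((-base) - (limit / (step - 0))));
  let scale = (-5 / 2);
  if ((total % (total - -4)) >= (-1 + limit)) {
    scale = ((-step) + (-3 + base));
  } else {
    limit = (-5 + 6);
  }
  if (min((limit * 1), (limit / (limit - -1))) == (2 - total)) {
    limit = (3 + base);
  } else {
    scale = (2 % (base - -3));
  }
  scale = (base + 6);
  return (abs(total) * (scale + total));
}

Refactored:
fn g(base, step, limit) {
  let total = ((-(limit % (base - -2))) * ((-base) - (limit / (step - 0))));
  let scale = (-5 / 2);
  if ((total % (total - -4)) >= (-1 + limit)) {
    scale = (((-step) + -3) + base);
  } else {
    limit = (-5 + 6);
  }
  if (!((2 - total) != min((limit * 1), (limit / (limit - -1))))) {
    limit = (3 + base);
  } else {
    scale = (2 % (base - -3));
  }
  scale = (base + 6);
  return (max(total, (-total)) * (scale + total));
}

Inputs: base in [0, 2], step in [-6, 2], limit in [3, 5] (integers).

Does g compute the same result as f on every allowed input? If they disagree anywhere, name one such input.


Although boolean connective usage differs; comparison usage differs; min/max/abs usage differs, 81/81 inputs agree.
verdict: equivalent


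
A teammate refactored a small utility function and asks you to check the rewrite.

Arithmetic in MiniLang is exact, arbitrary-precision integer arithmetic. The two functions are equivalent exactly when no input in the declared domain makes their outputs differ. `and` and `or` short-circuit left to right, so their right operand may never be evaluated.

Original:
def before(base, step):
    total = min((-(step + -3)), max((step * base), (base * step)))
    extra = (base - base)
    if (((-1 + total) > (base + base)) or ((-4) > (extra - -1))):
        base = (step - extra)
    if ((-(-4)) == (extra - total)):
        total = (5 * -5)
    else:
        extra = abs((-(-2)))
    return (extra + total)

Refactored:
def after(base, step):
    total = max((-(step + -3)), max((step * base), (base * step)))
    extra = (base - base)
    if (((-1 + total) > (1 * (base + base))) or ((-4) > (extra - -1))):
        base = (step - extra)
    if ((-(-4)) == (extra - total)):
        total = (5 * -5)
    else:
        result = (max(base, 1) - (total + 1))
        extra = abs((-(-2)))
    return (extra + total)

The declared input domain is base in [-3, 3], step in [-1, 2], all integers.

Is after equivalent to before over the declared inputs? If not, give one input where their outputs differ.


Consider the input base=-3, step=-1.
before: total = 3; extra = 0; (((-1 + total) > (base + base)) or ((-4) > (extra - -1))) -> true; base = -1; ((-(-4)) == (extra - total)) -> false; extra = 2; return 5
after: total = 4; extra = 0; (((-1 + total) > (1 * (base + base))) or ((-4) > (extra - -1))) -> true; base = -1; ((-(-4)) == (extra - total)) -> false; result = -4; extra = 2; return 6
5 vs 6 — the two versions disagree here.
verdict: not equivalent; witness: base=-3, step=-1


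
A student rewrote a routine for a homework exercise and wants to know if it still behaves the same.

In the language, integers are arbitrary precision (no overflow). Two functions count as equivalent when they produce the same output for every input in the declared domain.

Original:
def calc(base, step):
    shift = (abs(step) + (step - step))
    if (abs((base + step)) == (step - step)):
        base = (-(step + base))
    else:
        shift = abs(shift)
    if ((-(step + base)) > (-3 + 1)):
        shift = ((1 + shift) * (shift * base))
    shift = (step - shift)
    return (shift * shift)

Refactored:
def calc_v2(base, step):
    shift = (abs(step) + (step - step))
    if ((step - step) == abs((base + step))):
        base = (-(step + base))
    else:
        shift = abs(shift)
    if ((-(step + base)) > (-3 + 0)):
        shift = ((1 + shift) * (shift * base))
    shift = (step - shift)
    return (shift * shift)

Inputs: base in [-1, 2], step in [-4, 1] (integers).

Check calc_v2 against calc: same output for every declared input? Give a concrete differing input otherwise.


Consider the input base=1, step=1.
calc: shift = 1; (abs((base + step)) == (step - step)) -> false; shift = 1; ((-(step + base)) > (-3 + 1)) -> false; shift = 0; return 0
calc_v2: shift = 1; ((step - step) == abs((base + step))) -> false; shift = 1; ((-(step + base)) > (-3 + 0)) -> true; shift = 2; shift = -1; return 1
0 vs 1 — the two versions disagree here.
verdict: not equivalent; witness: base=1, step=1


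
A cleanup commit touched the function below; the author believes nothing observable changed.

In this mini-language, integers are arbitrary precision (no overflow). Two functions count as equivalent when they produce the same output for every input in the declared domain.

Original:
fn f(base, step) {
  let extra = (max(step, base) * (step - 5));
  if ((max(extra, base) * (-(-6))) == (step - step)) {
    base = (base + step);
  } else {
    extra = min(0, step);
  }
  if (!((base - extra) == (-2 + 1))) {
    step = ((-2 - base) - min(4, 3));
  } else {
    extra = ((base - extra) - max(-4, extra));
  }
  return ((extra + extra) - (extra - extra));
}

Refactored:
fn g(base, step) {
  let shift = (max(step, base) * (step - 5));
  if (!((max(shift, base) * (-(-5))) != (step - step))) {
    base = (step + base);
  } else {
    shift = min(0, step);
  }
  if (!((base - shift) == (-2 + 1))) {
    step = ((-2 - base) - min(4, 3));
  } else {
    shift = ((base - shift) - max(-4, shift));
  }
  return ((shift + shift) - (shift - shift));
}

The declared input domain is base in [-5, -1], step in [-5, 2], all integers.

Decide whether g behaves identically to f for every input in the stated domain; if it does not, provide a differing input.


Equivalent. The one real change (`-6` became `-5`) has no effect anywhere in the declared ranges.
An exhaustive pass over the 40 declared inputs shows identical outputs.
One worked example (base=-5, step=-4) — f: extra = 36; ((max(extra, base) * (-(-6))) == (step - step)) -> false; extra = -4; (!((base - extra) == (-2 + 1))) -> false; extra = 3; return 6; g: shift = 36; (!((max(shift, base) * (-(-5))) != (step - step))) -> false; shift = -4; (!((base - shift) == (-2 + 1))) -> false; shift = 3; return 6; agreement on 6.
verdict: equivalent


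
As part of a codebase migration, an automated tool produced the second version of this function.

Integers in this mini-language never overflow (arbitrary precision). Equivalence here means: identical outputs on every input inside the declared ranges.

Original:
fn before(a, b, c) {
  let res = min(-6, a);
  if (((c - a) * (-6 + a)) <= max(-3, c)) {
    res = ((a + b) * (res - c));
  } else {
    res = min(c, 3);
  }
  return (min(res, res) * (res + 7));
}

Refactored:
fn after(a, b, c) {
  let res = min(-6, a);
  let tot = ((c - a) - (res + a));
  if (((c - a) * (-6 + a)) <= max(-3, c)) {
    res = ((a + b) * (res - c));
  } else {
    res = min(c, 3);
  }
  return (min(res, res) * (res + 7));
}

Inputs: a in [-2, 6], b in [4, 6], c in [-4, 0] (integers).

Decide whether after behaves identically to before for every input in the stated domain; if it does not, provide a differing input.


Comparing the listings, the differences include: statement counts differ; and local variable names differ; and arithmetic usage differs.
As a probe, take a=3, b=5, c=-1: before runs res := -6 | (((c - a) * (-6 + a)) <= max(-3, c)): false | res := -1 | result -6; after runs res := -6 | tot := -1 | (((c - a) * (-6 + a)) <= max(-3, c)): false | res := -1 | result -6; both end at -6.
Every one of the 135 inputs gives matching results.
verdict: equivalent


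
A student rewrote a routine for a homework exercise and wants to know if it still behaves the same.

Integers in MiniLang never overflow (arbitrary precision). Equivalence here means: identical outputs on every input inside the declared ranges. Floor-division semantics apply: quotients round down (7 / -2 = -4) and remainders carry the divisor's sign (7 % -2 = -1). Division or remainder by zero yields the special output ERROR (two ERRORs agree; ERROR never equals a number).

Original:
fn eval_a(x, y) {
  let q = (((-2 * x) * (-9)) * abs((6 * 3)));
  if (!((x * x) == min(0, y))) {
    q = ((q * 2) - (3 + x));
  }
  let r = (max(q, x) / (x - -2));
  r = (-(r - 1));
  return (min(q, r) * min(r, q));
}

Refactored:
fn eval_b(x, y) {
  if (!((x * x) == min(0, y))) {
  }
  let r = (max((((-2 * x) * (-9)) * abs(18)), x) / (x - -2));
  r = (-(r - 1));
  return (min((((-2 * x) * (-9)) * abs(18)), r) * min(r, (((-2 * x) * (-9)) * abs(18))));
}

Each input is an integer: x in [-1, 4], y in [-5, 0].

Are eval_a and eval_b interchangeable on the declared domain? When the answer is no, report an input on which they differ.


Input x=-1, y=-5: 422500 from eval_a versus 104976 from eval_b.
verdict: not equivalent; witness: x=-1, y=-5


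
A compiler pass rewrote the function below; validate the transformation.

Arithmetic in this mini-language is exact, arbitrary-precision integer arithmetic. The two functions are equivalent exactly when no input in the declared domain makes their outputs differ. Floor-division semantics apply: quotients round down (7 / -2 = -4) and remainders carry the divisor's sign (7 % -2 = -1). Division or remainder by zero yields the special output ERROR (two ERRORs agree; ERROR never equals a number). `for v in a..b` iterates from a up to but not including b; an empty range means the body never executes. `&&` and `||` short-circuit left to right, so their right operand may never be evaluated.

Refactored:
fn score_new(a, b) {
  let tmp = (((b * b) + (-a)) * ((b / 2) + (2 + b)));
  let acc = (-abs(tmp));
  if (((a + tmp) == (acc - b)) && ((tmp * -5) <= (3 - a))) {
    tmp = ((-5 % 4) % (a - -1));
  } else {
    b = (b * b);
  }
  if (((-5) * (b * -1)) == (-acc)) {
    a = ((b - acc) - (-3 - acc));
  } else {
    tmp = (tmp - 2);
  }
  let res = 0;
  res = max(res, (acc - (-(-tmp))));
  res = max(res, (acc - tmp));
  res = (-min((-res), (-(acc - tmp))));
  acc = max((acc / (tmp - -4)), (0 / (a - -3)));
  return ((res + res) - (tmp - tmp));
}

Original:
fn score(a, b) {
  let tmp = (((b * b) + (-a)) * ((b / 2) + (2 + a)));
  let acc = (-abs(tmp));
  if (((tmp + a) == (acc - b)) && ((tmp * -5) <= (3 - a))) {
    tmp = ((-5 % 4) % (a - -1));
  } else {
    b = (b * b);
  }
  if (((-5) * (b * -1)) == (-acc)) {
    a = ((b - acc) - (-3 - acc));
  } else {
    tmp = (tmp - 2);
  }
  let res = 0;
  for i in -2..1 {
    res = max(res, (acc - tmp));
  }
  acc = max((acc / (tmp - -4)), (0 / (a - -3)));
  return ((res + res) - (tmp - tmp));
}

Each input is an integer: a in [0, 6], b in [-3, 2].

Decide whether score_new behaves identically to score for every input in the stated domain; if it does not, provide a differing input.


Input a=0, b=-2: 0 from score versus 4 from score_new.
verdict: not equivalent; witness: a=0, b=-2


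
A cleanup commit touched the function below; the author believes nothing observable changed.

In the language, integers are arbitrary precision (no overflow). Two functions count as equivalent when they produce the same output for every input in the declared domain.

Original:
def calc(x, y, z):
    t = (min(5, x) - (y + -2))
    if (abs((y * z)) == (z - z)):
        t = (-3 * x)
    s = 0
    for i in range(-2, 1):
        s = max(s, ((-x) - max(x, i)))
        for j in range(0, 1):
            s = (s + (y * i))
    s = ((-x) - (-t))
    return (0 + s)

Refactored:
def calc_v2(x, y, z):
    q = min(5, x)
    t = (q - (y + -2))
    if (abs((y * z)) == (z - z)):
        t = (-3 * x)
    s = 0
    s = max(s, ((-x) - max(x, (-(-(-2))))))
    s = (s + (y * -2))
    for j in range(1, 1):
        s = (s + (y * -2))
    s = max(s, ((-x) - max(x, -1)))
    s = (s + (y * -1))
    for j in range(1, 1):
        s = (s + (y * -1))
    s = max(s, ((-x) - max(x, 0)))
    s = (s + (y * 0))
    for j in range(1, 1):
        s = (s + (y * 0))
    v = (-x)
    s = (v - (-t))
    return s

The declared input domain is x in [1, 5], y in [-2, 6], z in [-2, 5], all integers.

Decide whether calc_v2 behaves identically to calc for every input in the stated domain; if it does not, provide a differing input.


Differences: local variable names differ, and arithmetic usage differs, and min/max/abs usage differs, and constant usage differs, and statement counts differ, and loop structure differs — yet all 360 inputs agree.
verdict: equivalent


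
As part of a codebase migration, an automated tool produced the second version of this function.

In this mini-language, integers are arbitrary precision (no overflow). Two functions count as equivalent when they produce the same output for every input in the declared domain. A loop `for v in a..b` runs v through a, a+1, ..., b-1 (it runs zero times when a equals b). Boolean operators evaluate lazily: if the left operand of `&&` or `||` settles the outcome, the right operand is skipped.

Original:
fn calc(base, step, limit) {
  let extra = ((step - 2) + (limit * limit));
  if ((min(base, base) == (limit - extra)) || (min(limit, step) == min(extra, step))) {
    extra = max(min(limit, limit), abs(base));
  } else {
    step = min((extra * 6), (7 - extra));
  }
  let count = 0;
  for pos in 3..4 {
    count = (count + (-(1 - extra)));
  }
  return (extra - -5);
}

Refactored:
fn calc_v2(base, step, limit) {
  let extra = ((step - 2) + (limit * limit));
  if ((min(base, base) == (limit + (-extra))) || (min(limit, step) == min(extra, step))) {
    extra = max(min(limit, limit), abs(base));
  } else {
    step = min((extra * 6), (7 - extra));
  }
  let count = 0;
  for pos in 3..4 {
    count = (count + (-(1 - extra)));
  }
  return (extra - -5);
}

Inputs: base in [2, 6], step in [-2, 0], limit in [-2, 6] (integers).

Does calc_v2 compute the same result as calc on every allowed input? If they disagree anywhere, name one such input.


Comparing the listings, the differences include: arithmetic usage differs.
Spot check at base=3, step=-1, limit=2 — calc: extra=1, then ((min(base, base) == (limit - extra)) || (min(limit, step) == min(extra, step))) is true, then extra=3, then count=0, then (pos=3), then count=2, then returns 8. calc_v2: extra=1, then ((min(base, base) == (limit + (-extra))) || (min(limit, step) == min(extra, step))) is true, then extra=3, then count=0, then (pos=3), then count=2, then returns 8. Both give 8.
Checked all 135 inputs in the declared domain: the outputs agree on every one.
verdict: equivalent


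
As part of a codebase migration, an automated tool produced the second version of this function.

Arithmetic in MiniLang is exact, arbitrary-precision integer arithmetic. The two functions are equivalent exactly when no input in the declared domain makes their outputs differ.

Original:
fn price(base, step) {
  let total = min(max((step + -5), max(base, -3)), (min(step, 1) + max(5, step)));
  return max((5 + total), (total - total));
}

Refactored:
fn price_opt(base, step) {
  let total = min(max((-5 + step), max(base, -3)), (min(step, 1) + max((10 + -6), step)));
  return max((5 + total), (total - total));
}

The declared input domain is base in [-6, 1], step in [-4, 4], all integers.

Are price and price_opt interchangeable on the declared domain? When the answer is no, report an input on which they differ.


Try base=1, step=-4.
price: total becomes 1; next final value 6
price_opt: total becomes 0; next final value 5
6 != 5, so the rewrite changes behavior.
verdict: not equivalent; witness: base=1, step=-4


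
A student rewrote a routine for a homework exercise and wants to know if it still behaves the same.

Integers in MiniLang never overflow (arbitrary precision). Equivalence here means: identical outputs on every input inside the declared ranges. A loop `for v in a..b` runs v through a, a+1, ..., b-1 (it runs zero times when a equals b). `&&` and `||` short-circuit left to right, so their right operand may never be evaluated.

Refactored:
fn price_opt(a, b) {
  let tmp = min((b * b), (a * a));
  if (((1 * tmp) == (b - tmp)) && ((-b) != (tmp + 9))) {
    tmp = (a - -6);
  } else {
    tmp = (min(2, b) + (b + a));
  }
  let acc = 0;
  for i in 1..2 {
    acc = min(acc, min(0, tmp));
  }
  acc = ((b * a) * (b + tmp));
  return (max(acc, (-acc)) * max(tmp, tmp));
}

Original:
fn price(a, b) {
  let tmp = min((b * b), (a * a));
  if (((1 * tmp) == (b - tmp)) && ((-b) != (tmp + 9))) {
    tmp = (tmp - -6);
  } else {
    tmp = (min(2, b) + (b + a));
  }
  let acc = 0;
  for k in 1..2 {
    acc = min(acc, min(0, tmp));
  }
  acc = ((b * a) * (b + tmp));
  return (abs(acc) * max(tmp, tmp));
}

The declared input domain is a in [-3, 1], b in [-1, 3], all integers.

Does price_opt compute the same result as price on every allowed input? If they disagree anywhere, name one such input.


The rewrite breaks on a=-1, b=2, where the results are 126 and 70.
price: tmp=1, then (((1 * tmp) == (b - tmp)) && ((-b) != (tmp + 9))) is true, then tmp=7, then acc=0, then (k=1), then acc=0, then acc=-18, then returns 126
price_opt: tmp=1, then (((1 * tmp) == (b - tmp)) && ((-b) != (tmp + 9))) is true, then tmp=5, then acc=0, then (i=1), then acc=0, then acc=-14, then returns 70
verdict: not equivalent; witness: a=-1, b=2


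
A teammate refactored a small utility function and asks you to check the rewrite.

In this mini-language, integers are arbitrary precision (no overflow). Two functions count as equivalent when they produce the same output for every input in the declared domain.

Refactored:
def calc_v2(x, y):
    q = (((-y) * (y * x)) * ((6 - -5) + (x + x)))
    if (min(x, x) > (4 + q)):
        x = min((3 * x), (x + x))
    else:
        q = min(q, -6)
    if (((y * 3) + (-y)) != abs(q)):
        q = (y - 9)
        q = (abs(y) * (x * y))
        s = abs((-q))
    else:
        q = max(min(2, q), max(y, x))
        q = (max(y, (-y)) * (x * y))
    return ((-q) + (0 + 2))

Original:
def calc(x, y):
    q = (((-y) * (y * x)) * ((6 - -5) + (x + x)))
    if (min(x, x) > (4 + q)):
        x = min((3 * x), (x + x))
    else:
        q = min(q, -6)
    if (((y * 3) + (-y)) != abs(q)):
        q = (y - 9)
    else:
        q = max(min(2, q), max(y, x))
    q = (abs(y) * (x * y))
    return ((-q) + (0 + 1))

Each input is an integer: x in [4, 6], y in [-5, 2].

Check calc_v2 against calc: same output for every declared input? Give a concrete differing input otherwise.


Not equivalent: x=4, y=-5 separates them (201 vs 202).
calc: q := -1900 | (min(x, x) > (4 + q)): true | x := 8 | (((y * 3) + (-y)) != abs(q)): true | q := -14 | q := -200 | result 201
calc_v2: q := -1900 | (min(x, x) > (4 + q)): true | x := 8 | (((y * 3) + (-y)) != abs(q)): true | q := -14 | q := -200 | s := 200 | result 202
verdict: not equivalent; witness: x=4, y=-5


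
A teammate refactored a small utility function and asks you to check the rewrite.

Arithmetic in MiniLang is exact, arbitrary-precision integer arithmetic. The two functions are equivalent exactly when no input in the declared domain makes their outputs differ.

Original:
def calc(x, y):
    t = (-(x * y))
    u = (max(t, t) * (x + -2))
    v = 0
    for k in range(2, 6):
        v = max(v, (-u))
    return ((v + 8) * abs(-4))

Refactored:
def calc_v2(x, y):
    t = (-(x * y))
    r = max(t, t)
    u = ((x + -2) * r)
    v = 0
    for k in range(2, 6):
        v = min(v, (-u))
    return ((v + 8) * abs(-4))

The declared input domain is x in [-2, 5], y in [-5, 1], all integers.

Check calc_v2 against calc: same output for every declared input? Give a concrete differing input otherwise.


Take x=-2, y=-5.
calc: t=-10, then u=40, then v=0, then (k=2), then v=0, then (k=3), then v=0, then (k=4), then v=0, then (k=5), then v=0, then returns 32
calc_v2: t=-10, then r=-10, then u=40, then v=0, then (k=2), then v=-40, then (k=3), then v=-40, then (k=4), then v=-40, then (k=5), then v=-40, then returns -128
32 against -128: the behavior changed.
verdict: not equivalent; witness: x=-2, y=-5


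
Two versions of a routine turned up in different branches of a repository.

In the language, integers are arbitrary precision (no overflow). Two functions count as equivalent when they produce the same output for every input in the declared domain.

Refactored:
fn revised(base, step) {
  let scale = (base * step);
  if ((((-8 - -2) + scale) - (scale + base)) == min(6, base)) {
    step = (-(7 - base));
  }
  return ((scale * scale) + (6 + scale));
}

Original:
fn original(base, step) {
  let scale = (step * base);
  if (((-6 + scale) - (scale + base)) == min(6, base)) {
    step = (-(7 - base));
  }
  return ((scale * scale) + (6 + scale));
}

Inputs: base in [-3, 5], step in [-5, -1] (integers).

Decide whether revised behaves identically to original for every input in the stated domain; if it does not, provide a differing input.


Equivalent — the differences include constant usage differs, arithmetic usage differs, yet no declared input distinguishes the two.
One worked example (base=2, step=-3) — original: scale becomes -6; next (((-6 + scale) - (scale + base)) == min(6, base)) evaluates to false; next final value 36; revised: scale becomes -6; next ((((-8 - -2) + scale) - (scale + base)) == min(6, base)) evaluates to false; next final value 36; agreement on 36.
Checked all 45 inputs in the declared domain: the outputs agree on every one.
verdict: equivalent
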